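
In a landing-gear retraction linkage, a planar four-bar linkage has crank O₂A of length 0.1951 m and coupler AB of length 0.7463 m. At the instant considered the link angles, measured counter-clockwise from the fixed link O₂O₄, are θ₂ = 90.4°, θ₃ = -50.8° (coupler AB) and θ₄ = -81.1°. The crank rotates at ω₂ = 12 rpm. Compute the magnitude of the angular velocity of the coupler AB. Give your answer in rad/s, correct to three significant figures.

0.0962

ω₂ = 1.257 rad/s (from 12 rpm).
Differentiating the loop-closure r₂e^{iθ₂}+r₃e^{iθ₃}=r₁+r₄e^{iθ₄} gives r₂ω₂e^{iθ₂}+r₃ω₃e^{iθ₃}=r₄ω₄e^{iθ₄}.
Eliminating the other unknown: ω₃ = r₂ω₂ sin(θ₄−θ₂) / [r₃ sin(θ₃−θ₄)].
Numerator sine = -0.14781; denominator sine = +0.50453.
Result = 0.1951·1.257·(-0.14781) / (0.7463·(+0.50453)) = -0.096243 rad/s; magnitude 0.096243 rad/s.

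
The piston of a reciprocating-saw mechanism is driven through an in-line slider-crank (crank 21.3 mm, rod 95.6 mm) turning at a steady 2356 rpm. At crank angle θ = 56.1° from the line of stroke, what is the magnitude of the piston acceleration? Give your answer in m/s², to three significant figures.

615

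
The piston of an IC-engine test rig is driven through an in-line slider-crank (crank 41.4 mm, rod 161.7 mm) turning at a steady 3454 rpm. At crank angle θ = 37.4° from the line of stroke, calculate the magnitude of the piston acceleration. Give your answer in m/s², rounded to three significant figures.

4690

ω = 2π·3454/60 = 361.7 rad/s
x(θ) = r cosθ + √(L² − r² sin²θ); with ω constant, a = ω²·d²x/dθ².
d²x/dθ² = −r cosθ − r²(cos2θ)/√u − r⁴ sin²2θ/(4u^{3/2}),  u = L² − r² sin²θ = 0.0255146 m².
Substituting r = 0.0414 m, L = 0.1617 m, θ = 37.4°: d²x/dθ² = -0.03587 m.
a = ω²·d²x/dθ² = (361.7)²·(-0.03587) = -4692.8 m/s²;  |a| = 4692.8 m/s².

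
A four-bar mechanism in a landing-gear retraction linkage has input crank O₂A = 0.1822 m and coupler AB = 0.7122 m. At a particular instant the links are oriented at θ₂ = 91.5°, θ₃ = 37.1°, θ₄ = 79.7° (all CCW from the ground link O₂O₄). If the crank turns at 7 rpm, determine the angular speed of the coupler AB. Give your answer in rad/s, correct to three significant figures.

ω₂ = 0.733 rad/s (from 7 rpm).
Differentiating the loop-closure r₂e^{iθ₂}+r₃e^{iθ₃}=r₁+r₄e^{iθ₄} gives r₂ω₂e^{iθ₂}+r₃ω₃e^{iθ₃}=r₄ω₄e^{iθ₄}.
Eliminating the other unknown: ω₃ = r₂ω₂ sin(θ₄−θ₂) / [r₃ sin(θ₃−θ₄)].
Numerator sine = -0.20450; denominator sine = -0.67688.
Result = 0.1822·0.733·(-0.20450) / (0.7122·(-0.67688)) = +0.056656 rad/s; magnitude 0.056656 rad/s.

0.0567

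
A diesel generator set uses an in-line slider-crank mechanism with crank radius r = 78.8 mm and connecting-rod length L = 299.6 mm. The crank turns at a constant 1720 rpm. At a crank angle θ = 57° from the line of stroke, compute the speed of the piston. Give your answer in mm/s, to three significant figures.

13700

ω = 2π·1720/60 = 180.1 rad/s
For an in-line slider-crank, x = r cosθ + √(L² − r² sin²θ), so v = −rω sinθ·[1 + r cosθ/√(L² − r² sin²θ)].
With r = 0.0788 m, L = 0.2996 m, θ = 57°: √(L² − r² sin²θ) = 0.29222 m.
v = −0.0788·180.1·0.83867·[1 + 0.0788·0.54464/0.29222] = -13.652 m/s.
|v| = 13.652 m/s = 13652 mm/s.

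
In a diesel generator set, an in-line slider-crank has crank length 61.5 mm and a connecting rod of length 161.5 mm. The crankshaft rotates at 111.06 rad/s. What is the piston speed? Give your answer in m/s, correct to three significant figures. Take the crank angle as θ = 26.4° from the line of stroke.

ω = 111.1 rad/s
For an in-line slider-crank, x = r cosθ + √(L² − r² sin²θ), so v = −rω sinθ·[1 + r cosθ/√(L² − r² sin²θ)].
With r = 0.0615 m, L = 0.1615 m, θ = 26.4°: √(L² − r² sin²θ) = 0.15917 m.
v = −0.0615·111.1·0.44464·[1 + 0.0615·0.89571/0.15917] = -4.088 m/s.
|v| = 4.088 m/s.

4.09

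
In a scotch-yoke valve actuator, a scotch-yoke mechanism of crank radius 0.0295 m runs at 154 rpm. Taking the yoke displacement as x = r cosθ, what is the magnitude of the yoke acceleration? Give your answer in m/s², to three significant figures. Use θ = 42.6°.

ω = 16.13 rad/s (from 154 rpm).
x = r cosθ ⇒ ẍ = −rω² cosθ (ω constant).
|a| = rω²|cosθ| = 0.0295·(16.13)²·|cos 42.6°| = 5.6475 m/s².

5.65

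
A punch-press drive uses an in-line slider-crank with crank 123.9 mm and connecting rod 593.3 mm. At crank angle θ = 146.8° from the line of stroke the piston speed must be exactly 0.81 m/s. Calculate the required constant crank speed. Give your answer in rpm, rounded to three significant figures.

For an in-line slider-crank, |v_piston| = rω|sinθ|·[1 + r cosθ/√(L² − r² sin²θ)].
With r = 0.1239 m, L = 0.5933 m, θ = 146.8°: the bracketed kinematic factor |dx/dθ| = 0.05591 m.
ω = v/|dx/dθ| = 0.81/0.05591 = 14.488 rad/s.
N = 60ω/(2π) = 138.35 rpm.

138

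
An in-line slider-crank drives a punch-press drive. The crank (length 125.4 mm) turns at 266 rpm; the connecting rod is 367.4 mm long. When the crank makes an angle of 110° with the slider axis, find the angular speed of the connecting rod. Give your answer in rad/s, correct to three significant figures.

3.43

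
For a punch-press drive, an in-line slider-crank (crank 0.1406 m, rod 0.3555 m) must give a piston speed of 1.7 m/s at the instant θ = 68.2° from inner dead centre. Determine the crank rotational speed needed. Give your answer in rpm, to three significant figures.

107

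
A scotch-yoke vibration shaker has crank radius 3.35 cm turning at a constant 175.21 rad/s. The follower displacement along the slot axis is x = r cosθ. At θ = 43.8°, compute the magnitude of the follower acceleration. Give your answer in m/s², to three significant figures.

742

ω = 175.2 rad/s
x = r cosθ ⇒ ẍ = −rω² cosθ (ω constant).
|a| = rω²|cosθ| = 0.0335·(175.2)²·|cos 43.8°| = 742.26 m/s².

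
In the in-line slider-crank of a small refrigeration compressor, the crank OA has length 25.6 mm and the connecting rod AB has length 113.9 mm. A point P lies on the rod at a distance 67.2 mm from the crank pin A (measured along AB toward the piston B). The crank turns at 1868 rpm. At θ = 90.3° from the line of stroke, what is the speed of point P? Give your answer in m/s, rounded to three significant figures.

5.00

ω = 195.6 rad/s.  Crank-pin speed |V_A| = rω = 5.0078 m/s, perpendicular to OA.
Rod angle: sinφ = −(r/L) sinθ ⇒ φ = -12.988°; ω_rod = −rω cosθ/√(L²−r²sin²θ) = +0.23625 rad/s.
V_P = V_A + ω_rod × AP, with AP = 0.0672 m along the rod.
Components: V_Px = −rω sinθ − a·ω_rod·sinφ = -5.0041 m/s;  V_Py = rω cosθ + a·ω_rod·cosφ = -0.010751 m/s.
|V_P| = √(V_Px² + V_Py²) = 5.0042 m/s.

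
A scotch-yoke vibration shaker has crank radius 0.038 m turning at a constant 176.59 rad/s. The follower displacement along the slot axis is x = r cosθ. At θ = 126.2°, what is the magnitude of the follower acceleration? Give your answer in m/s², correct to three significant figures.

ω = 176.6 rad/s
x = r cosθ ⇒ ẍ = −rω² cosθ (ω constant).
|a| = rω²|cosθ| = 0.038·(176.6)²·|cos 126.2°| = 699.86 m/s².

700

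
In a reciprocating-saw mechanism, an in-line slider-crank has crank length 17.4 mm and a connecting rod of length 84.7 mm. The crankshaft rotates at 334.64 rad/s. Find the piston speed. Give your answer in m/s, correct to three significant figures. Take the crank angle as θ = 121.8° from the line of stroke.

4.40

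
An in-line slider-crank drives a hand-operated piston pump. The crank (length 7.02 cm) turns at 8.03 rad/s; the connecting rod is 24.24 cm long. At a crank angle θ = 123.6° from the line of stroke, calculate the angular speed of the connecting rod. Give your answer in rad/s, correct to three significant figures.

1.33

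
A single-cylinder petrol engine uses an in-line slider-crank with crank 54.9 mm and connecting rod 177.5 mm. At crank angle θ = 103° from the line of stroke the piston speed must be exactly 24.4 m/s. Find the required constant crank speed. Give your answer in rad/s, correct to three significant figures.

492

For an in-line slider-crank, |v_piston| = rω|sinθ|·[1 + r cosθ/√(L² − r² sin²θ)].
With r = 0.0549 m, L = 0.1775 m, θ = 103°: the bracketed kinematic factor |dx/dθ| = 0.04959 m.
ω = v/|dx/dθ| = 24.4/0.04959 = 492.04 rad/s.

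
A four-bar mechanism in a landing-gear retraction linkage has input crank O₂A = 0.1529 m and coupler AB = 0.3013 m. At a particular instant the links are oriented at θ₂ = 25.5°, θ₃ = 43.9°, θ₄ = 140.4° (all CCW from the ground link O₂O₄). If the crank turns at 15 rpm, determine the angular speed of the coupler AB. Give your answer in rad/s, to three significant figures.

0.728

ω₂ = 1.571 rad/s (from 15 rpm).
Differentiating the loop-closure r₂e^{iθ₂}+r₃e^{iθ₃}=r₁+r₄e^{iθ₄} gives r₂ω₂e^{iθ₂}+r₃ω₃e^{iθ₃}=r₄ω₄e^{iθ₄}.
Eliminating the other unknown: ω₃ = r₂ω₂ sin(θ₄−θ₂) / [r₃ sin(θ₃−θ₄)].
Numerator sine = +0.90704; denominator sine = -0.99357.
Result = 0.1529·1.571·(+0.90704) / (0.3013·(-0.99357)) = -0.72771 rad/s; magnitude 0.72771 rad/s.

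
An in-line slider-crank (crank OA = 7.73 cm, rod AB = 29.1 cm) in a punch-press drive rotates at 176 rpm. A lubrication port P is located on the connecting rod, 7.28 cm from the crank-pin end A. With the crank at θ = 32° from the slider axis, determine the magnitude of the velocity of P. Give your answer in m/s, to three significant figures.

1.21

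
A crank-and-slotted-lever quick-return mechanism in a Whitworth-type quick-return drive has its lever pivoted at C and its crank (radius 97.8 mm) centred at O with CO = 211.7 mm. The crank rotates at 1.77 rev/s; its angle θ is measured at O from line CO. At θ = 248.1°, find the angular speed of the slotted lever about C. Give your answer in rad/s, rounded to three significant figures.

0.526

ω = 11.12 rad/s (from 1.77 rev/s).
Crank pin A relative to C: A = (d + r cosθ, r sinθ); lever angle φ = atan2(r sinθ, d + r cosθ).
Differentiating tanφ: φ̇ = rω(d cosθ + r)/(d² + r² + 2dr cosθ).
d² + r² + 2dr cosθ = |CA|² = 0.0389369 m²;  d cosθ + r = +0.018838 m.
|ω_lever| = |0.0978·11.12·+0.018838| / 0.0389369 = 0.52623 rad/s.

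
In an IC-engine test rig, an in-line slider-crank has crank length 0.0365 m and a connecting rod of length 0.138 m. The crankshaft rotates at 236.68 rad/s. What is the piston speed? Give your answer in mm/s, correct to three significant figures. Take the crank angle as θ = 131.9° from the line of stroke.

5270

ω = 236.7 rad/s
For an in-line slider-crank, x = r cosθ + √(L² − r² sin²θ), so v = −rω sinθ·[1 + r cosθ/√(L² − r² sin²θ)].
With r = 0.0365 m, L = 0.138 m, θ = 131.9°: √(L² − r² sin²θ) = 0.1353 m.
v = −0.0365·236.7·0.74431·[1 + 0.0365·-0.66783/0.1353] = -5.2715 m/s.
|v| = 5.2715 m/s = 5271.5 mm/s.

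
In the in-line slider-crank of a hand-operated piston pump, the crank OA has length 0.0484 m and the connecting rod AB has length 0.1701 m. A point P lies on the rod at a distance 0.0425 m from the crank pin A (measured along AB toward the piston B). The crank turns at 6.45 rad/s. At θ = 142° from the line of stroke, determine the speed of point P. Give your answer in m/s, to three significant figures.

0.259

ω = 6.45 rad/s.  Crank-pin speed |V_A| = rω = 0.31218 m/s, perpendicular to OA.
Rod angle: sinφ = −(r/L) sinθ ⇒ φ = -10.089°; ω_rod = −rω cosθ/√(L²−r²sin²θ) = +1.4689 rad/s.
V_P = V_A + ω_rod × AP, with AP = 0.0425 m along the rod.
Components: V_Px = −rω sinθ − a·ω_rod·sinφ = -0.18126 m/s;  V_Py = rω cosθ + a·ω_rod·cosφ = -0.18454 m/s.
|V_P| = √(V_Px² + V_Py²) = 0.25867 m/s.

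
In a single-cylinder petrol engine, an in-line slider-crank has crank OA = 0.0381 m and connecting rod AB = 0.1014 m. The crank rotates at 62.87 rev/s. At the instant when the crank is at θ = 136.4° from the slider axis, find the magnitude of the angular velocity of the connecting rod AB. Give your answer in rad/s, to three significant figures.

ω = 395 rad/s (converted from 62.87 rev/s).
The rod makes angle φ with the slider axis where L sinφ = r sinθ; differentiating, L cosφ·φ̇ = r ω cosθ.
L cosφ = √(L² − r² sin²θ) = 0.097937 m.
|ω_rod| = r ω |cosθ| / √(L² − r² sin²θ) = 0.0381·395·0.72417/0.097937 = 111.29 rad/s.

111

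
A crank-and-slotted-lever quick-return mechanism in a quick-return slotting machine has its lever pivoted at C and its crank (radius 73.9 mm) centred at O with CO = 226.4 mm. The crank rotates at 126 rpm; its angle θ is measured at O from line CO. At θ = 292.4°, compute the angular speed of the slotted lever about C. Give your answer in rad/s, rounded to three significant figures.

ω = 13.19 rad/s (from 126 rpm).
Crank pin A relative to C: A = (d + r cosθ, r sinθ); lever angle φ = atan2(r sinθ, d + r cosθ).
Differentiating tanφ: φ̇ = rω(d cosθ + r)/(d² + r² + 2dr cosθ).
d² + r² + 2dr cosθ = |CA|² = 0.0694695 m²;  d cosθ + r = +0.16017 m.
|ω_lever| = |0.0739·13.19·+0.16017| / 0.0694695 = 2.2482 rad/s.

2.25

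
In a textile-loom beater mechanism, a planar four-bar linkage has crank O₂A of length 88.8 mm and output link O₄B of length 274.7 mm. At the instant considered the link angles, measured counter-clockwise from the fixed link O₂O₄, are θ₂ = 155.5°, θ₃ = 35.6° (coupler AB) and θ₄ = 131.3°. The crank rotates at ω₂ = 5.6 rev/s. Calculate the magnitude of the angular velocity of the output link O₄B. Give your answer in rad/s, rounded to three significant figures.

9.91

ω₂ = 35.19 rad/s (from 5.6 rev/s).
Differentiating the loop-closure r₂e^{iθ₂}+r₃e^{iθ₃}=r₁+r₄e^{iθ₄} gives r₂ω₂e^{iθ₂}+r₃ω₃e^{iθ₃}=r₄ω₄e^{iθ₄}.
Eliminating the other unknown: ω₄ = r₂ω₂ sin(θ₂−θ₃) / [r₄ sin(θ₄−θ₃)].
Numerator sine = +0.86690; denominator sine = +0.99506.
Result = 0.0888·35.19·(+0.86690) / (0.2747·(+0.99506)) = +9.9093 rad/s; magnitude 9.9093 rad/s.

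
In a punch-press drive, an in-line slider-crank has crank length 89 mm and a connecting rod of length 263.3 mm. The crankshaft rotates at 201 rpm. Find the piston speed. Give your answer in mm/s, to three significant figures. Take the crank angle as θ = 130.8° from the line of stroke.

1090

ω = 2π·201/60 = 21.05 rad/s
For an in-line slider-crank, x = r cosθ + √(L² − r² sin²θ), so v = −rω sinθ·[1 + r cosθ/√(L² − r² sin²θ)].
With r = 0.089 m, L = 0.2633 m, θ = 130.8°: √(L² − r² sin²θ) = 0.25453 m.
v = −0.089·21.05·0.75700·[1 + 0.089·-0.65342/0.25453] = -1.0941 m/s.
|v| = 1.0941 m/s = 1094.1 mm/s.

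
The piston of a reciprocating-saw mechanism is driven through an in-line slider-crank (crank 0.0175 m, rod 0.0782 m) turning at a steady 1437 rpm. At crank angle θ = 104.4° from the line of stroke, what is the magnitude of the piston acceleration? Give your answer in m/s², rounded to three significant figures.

178

ω = 2π·1437/60 = 150.5 rad/s
x(θ) = r cosθ + √(L² − r² sin²θ); with ω constant, a = ω²·d²x/dθ².
d²x/dθ² = −r cosθ − r²(cos2θ)/√u − r⁴ sin²2θ/(4u^{3/2}),  u = L² − r² sin²θ = 0.00582793 m².
Substituting r = 0.0175 m, L = 0.0782 m, θ = 104.4°: d²x/dθ² = +0.0078552 m.
a = ω²·d²x/dθ² = (150.5)²·(+0.0078552) = +177.88 m/s²;  |a| = 177.88 m/s².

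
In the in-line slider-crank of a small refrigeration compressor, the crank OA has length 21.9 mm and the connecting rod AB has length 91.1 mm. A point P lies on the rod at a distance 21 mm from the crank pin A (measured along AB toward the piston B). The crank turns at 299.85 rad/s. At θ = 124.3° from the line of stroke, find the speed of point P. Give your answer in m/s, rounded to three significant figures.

ω = 299.9 rad/s.  Crank-pin speed |V_A| = rω = 6.5667 m/s, perpendicular to OA.
Rod angle: sinφ = −(r/L) sinθ ⇒ φ = -11.455°; ω_rod = −rω cosθ/√(L²−r²sin²θ) = +41.446 rad/s.
V_P = V_A + ω_rod × AP, with AP = 0.021 m along the rod.
Components: V_Px = −rω sinθ − a·ω_rod·sinφ = -5.2519 m/s;  V_Py = rω cosθ + a·ω_rod·cosφ = -2.8475 m/s.
|V_P| = √(V_Px² + V_Py²) = 5.9742 m/s.

5.97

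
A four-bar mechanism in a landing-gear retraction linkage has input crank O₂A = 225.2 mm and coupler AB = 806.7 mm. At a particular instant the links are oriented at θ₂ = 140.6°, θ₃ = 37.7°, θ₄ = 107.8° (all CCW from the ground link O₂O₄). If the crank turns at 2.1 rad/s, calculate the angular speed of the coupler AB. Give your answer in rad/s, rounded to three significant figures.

ω₂ = 2.1 rad/s
Differentiating the loop-closure r₂e^{iθ₂}+r₃e^{iθ₃}=r₁+r₄e^{iθ₄} gives r₂ω₂e^{iθ₂}+r₃ω₃e^{iθ₃}=r₄ω₄e^{iθ₄}.
Eliminating the other unknown: ω₃ = r₂ω₂ sin(θ₄−θ₂) / [r₃ sin(θ₃−θ₄)].
Numerator sine = -0.54171; denominator sine = -0.94029.
Result = 0.2252·2.1·(-0.54171) / (0.8067·(-0.94029)) = +0.33774 rad/s; magnitude 0.33774 rad/s.

0.338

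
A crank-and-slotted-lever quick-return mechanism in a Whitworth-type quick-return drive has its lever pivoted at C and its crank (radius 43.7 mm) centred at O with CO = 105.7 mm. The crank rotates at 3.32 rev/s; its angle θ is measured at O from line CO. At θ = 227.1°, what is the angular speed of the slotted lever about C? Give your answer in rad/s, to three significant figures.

3.79

ω = 20.86 rad/s (from 3.32 rev/s).
Crank pin A relative to C: A = (d + r cosθ, r sinθ); lever angle φ = atan2(r sinθ, d + r cosθ).
Differentiating tanφ: φ̇ = rω(d cosθ + r)/(d² + r² + 2dr cosθ).
d² + r² + 2dr cosθ = |CA|² = 0.00679356 m²;  d cosθ + r = -0.028252 m.
|ω_lever| = |0.0437·20.86·-0.028252| / 0.00679356 = 3.791 rad/s.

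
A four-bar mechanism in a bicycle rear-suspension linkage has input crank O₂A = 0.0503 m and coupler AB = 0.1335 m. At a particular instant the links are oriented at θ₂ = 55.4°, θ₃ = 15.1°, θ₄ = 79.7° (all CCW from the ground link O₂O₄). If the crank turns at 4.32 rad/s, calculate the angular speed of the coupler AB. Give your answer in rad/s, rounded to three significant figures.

0.741

ω₂ = 4.32 rad/s
Differentiating the loop-closure r₂e^{iθ₂}+r₃e^{iθ₃}=r₁+r₄e^{iθ₄} gives r₂ω₂e^{iθ₂}+r₃ω₃e^{iθ₃}=r₄ω₄e^{iθ₄}.
Eliminating the other unknown: ω₃ = r₂ω₂ sin(θ₄−θ₂) / [r₃ sin(θ₃−θ₄)].
Numerator sine = +0.41151; denominator sine = -0.90334.
Result = 0.0503·4.32·(+0.41151) / (0.1335·(-0.90334)) = -0.74149 rad/s; magnitude 0.74149 rad/s.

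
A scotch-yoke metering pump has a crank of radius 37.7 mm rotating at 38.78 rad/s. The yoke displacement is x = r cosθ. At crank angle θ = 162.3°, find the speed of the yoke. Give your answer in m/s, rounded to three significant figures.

0.444

ω = 38.78 rad/s
x = r cosθ ⇒ ẋ = −rω sinθ.
|v| = rω|sinθ| = 0.0377·38.78·|sin 162.3°| = 0.4445 m/s.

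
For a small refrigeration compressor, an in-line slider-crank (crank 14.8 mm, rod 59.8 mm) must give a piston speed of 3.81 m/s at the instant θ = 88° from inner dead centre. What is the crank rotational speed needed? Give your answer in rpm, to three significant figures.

For an in-line slider-crank, |v_piston| = rω|sinθ|·[1 + r cosθ/√(L² − r² sin²θ)].
With r = 0.0148 m, L = 0.0598 m, θ = 88°: the bracketed kinematic factor |dx/dθ| = 0.014923 m.
ω = v/|dx/dθ| = 3.81/0.014923 = 255.31 rad/s.
N = 60ω/(2π) = 2438.1 rpm.

2440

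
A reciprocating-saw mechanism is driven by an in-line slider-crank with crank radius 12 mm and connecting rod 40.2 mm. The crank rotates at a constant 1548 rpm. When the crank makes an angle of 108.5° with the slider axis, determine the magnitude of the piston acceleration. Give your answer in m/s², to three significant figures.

178

ω = 2π·1548/60 = 162.1 rad/s
x(θ) = r cosθ + √(L² − r² sin²θ); with ω constant, a = ω²·d²x/dθ².
d²x/dθ² = −r cosθ − r²(cos2θ)/√u − r⁴ sin²2θ/(4u^{3/2}),  u = L² − r² sin²θ = 0.00148654 m².
Substituting r = 0.012 m, L = 0.0402 m, θ = 108.5°: d²x/dθ² = +0.0067577 m.
a = ω²·d²x/dθ² = (162.1)²·(+0.0067577) = +177.58 m/s²;  |a| = 177.58 m/s².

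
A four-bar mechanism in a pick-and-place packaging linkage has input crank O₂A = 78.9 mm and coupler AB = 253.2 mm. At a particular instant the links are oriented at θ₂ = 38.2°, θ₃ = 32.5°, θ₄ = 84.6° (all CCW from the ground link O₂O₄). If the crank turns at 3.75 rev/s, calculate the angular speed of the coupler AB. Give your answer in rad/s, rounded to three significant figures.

ω₂ = 23.56 rad/s (from 3.75 rev/s).
Differentiating the loop-closure r₂e^{iθ₂}+r₃e^{iθ₃}=r₁+r₄e^{iθ₄} gives r₂ω₂e^{iθ₂}+r₃ω₃e^{iθ₃}=r₄ω₄e^{iθ₄}.
Eliminating the other unknown: ω₃ = r₂ω₂ sin(θ₄−θ₂) / [r₃ sin(θ₃−θ₄)].
Numerator sine = +0.72417; denominator sine = -0.78908.
Result = 0.0789·23.56·(+0.72417) / (0.2532·(-0.78908)) = -6.7382 rad/s; magnitude 6.7382 rad/s.

6.74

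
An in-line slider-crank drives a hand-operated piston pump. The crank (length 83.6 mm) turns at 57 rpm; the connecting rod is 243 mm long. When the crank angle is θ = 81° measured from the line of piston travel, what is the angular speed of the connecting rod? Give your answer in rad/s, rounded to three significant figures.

0.342

ω = 5.969 rad/s (converted from 57 rpm).
The rod makes angle φ with the slider axis where L sinφ = r sinθ; differentiating, L cosφ·φ̇ = r ω cosθ.
L cosφ = √(L² − r² sin²θ) = 0.22854 m.
|ω_rod| = r ω |cosθ| / √(L² − r² sin²θ) = 0.0836·5.969·0.15643/0.22854 = 0.34157 rad/s.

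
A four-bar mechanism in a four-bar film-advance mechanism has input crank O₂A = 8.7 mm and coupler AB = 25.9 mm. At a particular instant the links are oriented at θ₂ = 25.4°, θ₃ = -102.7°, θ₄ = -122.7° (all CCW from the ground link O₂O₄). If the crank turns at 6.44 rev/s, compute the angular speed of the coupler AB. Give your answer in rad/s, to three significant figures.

21.0

ω₂ = 40.46 rad/s (from 6.44 rev/s).
Differentiating the loop-closure r₂e^{iθ₂}+r₃e^{iθ₃}=r₁+r₄e^{iθ₄} gives r₂ω₂e^{iθ₂}+r₃ω₃e^{iθ₃}=r₄ω₄e^{iθ₄}.
Eliminating the other unknown: ω₃ = r₂ω₂ sin(θ₄−θ₂) / [r₃ sin(θ₃−θ₄)].
Numerator sine = -0.52844; denominator sine = +0.34202.
Result = 0.0087·40.46·(-0.52844) / (0.0259·(+0.34202)) = -21 rad/s; magnitude 21 rad/s.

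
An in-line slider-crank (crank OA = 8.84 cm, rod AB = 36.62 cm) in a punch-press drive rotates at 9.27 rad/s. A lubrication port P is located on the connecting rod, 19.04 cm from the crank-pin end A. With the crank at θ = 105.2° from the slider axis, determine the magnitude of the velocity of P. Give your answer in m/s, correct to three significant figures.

0.771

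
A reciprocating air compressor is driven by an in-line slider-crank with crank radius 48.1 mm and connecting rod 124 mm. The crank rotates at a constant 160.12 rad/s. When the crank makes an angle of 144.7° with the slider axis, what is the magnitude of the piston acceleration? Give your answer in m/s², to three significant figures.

ω = 160.1 rad/s
x(θ) = r cosθ + √(L² − r² sin²θ); with ω constant, a = ω²·d²x/dθ².
d²x/dθ² = −r cosθ − r²(cos2θ)/√u − r⁴ sin²2θ/(4u^{3/2}),  u = L² − r² sin²θ = 0.0146034 m².
Substituting r = 0.0481 m, L = 0.124 m, θ = 144.7°: d²x/dθ² = +0.032222 m.
a = ω²·d²x/dθ² = (160.1)²·(+0.032222) = +826.13 m/s²;  |a| = 826.13 m/s².

826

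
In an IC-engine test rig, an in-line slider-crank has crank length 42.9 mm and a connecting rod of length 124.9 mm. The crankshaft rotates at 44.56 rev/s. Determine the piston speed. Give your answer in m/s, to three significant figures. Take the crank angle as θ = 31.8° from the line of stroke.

8.21

ω = 2π·44.6 = 280 rad/s
For an in-line slider-crank, x = r cosθ + √(L² − r² sin²θ), so v = −rω sinθ·[1 + r cosθ/√(L² − r² sin²θ)].
With r = 0.0429 m, L = 0.1249 m, θ = 31.8°: √(L² − r² sin²θ) = 0.12284 m.
v = −0.0429·280·0.52696·[1 + 0.0429·0.84989/0.12284] = -8.208 m/s.
|v| = 8.208 m/s.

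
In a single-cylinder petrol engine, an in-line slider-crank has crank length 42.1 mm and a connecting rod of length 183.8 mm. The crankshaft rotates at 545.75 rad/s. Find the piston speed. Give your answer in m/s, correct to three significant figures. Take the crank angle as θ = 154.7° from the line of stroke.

ω = 545.8 rad/s
For an in-line slider-crank, x = r cosθ + √(L² − r² sin²θ), so v = −rω sinθ·[1 + r cosθ/√(L² − r² sin²θ)].
With r = 0.0421 m, L = 0.1838 m, θ = 154.7°: √(L² − r² sin²θ) = 0.18292 m.
v = −0.0421·545.8·0.42736·[1 + 0.0421·-0.90408/0.18292] = -7.7758 m/s.
|v| = 7.7758 m/s.

7.78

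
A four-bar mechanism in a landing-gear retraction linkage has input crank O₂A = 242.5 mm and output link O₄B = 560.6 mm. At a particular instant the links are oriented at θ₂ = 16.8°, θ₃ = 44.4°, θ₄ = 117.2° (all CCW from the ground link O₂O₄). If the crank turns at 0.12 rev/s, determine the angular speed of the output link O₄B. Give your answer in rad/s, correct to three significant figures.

ω₂ = 0.754 rad/s (from 0.12 rev/s).
Differentiating the loop-closure r₂e^{iθ₂}+r₃e^{iθ₃}=r₁+r₄e^{iθ₄} gives r₂ω₂e^{iθ₂}+r₃ω₃e^{iθ₃}=r₄ω₄e^{iθ₄}.
Eliminating the other unknown: ω₄ = r₂ω₂ sin(θ₂−θ₃) / [r₄ sin(θ₄−θ₃)].
Numerator sine = -0.46330; denominator sine = +0.95528.
Result = 0.2425·0.754·(-0.46330) / (0.5606·(+0.95528)) = -0.15818 rad/s; magnitude 0.15818 rad/s.

0.158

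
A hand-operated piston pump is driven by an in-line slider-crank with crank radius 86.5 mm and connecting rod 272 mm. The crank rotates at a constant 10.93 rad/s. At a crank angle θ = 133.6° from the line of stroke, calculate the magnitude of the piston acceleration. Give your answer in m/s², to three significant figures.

ω = 10.93 rad/s
x(θ) = r cosθ + √(L² − r² sin²θ); with ω constant, a = ω²·d²x/dθ².
d²x/dθ² = −r cosθ − r²(cos2θ)/√u − r⁴ sin²2θ/(4u^{3/2}),  u = L² − r² sin²θ = 0.0700601 m².
Substituting r = 0.0865 m, L = 0.272 m, θ = 133.6°: d²x/dθ² = +0.06028 m.
a = ω²·d²x/dθ² = (10.93)²·(+0.06028) = +7.2013 m/s²;  |a| = 7.2013 m/s².

7.20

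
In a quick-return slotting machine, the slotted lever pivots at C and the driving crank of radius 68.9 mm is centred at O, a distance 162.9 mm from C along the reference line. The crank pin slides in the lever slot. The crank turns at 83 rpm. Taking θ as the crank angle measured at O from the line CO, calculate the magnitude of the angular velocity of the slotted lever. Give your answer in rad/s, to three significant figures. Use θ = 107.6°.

0.480

ω = 8.692 rad/s (from 83 rpm).
Crank pin A relative to C: A = (d + r cosθ, r sinθ); lever angle φ = atan2(r sinθ, d + r cosθ).
Differentiating tanφ: φ̇ = rω(d cosθ + r)/(d² + r² + 2dr cosθ).
d² + r² + 2dr cosθ = |CA|² = 0.0244961 m²;  d cosθ + r = +0.019644 m.
|ω_lever| = |0.0689·8.692·+0.019644| / 0.0244961 = 0.48024 rad/s.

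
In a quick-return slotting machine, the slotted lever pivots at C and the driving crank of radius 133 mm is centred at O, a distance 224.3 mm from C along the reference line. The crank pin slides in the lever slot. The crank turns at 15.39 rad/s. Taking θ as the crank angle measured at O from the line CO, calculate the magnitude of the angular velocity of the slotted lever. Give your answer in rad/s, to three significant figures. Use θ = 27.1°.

5.62

ω = 15.39 rad/s
Crank pin A relative to C: A = (d + r cosθ, r sinθ); lever angle φ = atan2(r sinθ, d + r cosθ).
Differentiating tanφ: φ̇ = rω(d cosθ + r)/(d² + r² + 2dr cosθ).
d² + r² + 2dr cosθ = |CA|² = 0.121113 m²;  d cosθ + r = +0.33267 m.
|ω_lever| = |0.133·15.39·+0.33267| / 0.121113 = 5.6224 rad/s.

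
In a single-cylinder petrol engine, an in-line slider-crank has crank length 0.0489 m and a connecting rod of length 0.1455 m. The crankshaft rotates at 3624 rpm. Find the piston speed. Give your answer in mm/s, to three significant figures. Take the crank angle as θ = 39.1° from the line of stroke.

14800

ω = 2π·3624/60 = 379.5 rad/s
For an in-line slider-crank, x = r cosθ + √(L² − r² sin²θ), so v = −rω sinθ·[1 + r cosθ/√(L² − r² sin²θ)].
With r = 0.0489 m, L = 0.1455 m, θ = 39.1°: √(L² − r² sin²θ) = 0.14219 m.
v = −0.0489·379.5·0.63068·[1 + 0.0489·0.77605/0.14219] = -14.827 m/s.
|v| = 14.827 m/s = 14827 mm/s.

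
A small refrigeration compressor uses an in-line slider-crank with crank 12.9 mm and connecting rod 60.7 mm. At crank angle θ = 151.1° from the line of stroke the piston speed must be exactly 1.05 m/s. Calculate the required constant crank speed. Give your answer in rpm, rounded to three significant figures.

1980

For an in-line slider-crank, |v_piston| = rω|sinθ|·[1 + r cosθ/√(L² − r² sin²θ)].
With r = 0.0129 m, L = 0.0607 m, θ = 151.1°: the bracketed kinematic factor |dx/dθ| = 0.0050683 m.
ω = v/|dx/dθ| = 1.05/0.0050683 = 207.17 rad/s.
N = 60ω/(2π) = 1978.3 rpm.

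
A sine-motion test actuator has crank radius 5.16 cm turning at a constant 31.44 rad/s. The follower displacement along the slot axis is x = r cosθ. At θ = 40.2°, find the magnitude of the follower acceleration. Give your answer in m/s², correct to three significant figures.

39.0

ω = 31.44 rad/s
x = r cosθ ⇒ ẍ = −rω² cosθ (ω constant).
|a| = rω²|cosθ| = 0.0516·(31.44)²·|cos 40.2°| = 38.958 m/s².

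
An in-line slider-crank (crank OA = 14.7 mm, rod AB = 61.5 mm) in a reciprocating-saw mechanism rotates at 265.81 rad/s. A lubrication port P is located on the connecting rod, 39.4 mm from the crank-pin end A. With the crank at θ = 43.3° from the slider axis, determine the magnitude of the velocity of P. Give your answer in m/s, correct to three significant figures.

3.15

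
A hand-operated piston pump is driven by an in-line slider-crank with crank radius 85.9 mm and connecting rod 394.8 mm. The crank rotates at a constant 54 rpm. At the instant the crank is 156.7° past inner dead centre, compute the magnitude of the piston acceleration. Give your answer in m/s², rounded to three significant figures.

ω = 2π·54/60 = 5.655 rad/s
x(θ) = r cosθ + √(L² − r² sin²θ); with ω constant, a = ω²·d²x/dθ².
d²x/dθ² = −r cosθ − r²(cos2θ)/√u − r⁴ sin²2θ/(4u^{3/2}),  u = L² − r² sin²θ = 0.154713 m².
Substituting r = 0.0859 m, L = 0.3948 m, θ = 156.7°: d²x/dθ² = +0.065887 m.
a = ω²·d²x/dθ² = (5.655)²·(+0.065887) = +2.1069 m/s²;  |a| = 2.1069 m/s².

2.11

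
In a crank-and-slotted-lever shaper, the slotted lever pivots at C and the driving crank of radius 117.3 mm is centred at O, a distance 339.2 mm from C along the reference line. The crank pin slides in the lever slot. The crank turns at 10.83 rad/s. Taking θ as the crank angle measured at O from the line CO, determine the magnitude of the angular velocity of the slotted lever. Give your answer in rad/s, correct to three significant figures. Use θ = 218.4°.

ω = 10.83 rad/s
Crank pin A relative to C: A = (d + r cosθ, r sinθ); lever angle φ = atan2(r sinθ, d + r cosθ).
Differentiating tanφ: φ̇ = rω(d cosθ + r)/(d² + r² + 2dr cosθ).
d² + r² + 2dr cosθ = |CA|² = 0.0664525 m²;  d cosθ + r = -0.14853 m.
|ω_lever| = |0.1173·10.83·-0.14853| / 0.0664525 = 2.8394 rad/s.

2.84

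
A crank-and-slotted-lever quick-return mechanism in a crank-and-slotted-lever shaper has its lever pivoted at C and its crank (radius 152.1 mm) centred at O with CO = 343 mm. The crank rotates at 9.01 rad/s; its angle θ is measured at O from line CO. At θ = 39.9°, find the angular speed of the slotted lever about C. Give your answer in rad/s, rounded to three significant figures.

2.58

ω = 9.01 rad/s
Crank pin A relative to C: A = (d + r cosθ, r sinθ); lever angle φ = atan2(r sinθ, d + r cosθ).
Differentiating tanφ: φ̇ = rω(d cosθ + r)/(d² + r² + 2dr cosθ).
d² + r² + 2dr cosθ = |CA|² = 0.22083 m²;  d cosθ + r = +0.41524 m.
|ω_lever| = |0.1521·9.01·+0.41524| / 0.22083 = 2.5769 rad/s.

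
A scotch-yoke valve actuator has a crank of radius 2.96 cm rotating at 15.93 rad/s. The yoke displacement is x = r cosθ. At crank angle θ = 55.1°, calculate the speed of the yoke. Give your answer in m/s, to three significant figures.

0.387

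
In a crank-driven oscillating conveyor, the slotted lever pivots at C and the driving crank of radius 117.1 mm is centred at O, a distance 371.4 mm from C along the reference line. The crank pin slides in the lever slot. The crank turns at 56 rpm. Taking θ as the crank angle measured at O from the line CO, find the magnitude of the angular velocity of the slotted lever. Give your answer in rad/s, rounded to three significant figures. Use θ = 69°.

0.940

ω = 5.864 rad/s (from 56 rpm).
Crank pin A relative to C: A = (d + r cosθ, r sinθ); lever angle φ = atan2(r sinθ, d + r cosθ).
Differentiating tanφ: φ̇ = rω(d cosθ + r)/(d² + r² + 2dr cosθ).
d² + r² + 2dr cosθ = |CA|² = 0.182822 m²;  d cosθ + r = +0.2502 m.
|ω_lever| = |0.1171·5.864·+0.2502| / 0.182822 = 0.93979 rad/s.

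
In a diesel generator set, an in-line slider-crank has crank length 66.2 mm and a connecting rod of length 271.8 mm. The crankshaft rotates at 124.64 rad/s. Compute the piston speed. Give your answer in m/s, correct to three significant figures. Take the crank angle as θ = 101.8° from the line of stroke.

7.66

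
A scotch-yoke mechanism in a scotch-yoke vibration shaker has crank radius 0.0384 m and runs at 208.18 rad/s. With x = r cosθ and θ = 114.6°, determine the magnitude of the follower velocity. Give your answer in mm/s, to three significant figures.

ω = 208.2 rad/s
x = r cosθ ⇒ ẋ = −rω sinθ.
|v| = rω|sinθ| = 0.0384·208.2·|sin 114.6°| = 7.2685 m/s = 7268.5 mm/s.

7270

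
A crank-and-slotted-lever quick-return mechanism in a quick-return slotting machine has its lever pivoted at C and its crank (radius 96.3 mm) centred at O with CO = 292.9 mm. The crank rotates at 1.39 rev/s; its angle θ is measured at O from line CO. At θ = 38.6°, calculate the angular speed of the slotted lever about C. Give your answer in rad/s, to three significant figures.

1.97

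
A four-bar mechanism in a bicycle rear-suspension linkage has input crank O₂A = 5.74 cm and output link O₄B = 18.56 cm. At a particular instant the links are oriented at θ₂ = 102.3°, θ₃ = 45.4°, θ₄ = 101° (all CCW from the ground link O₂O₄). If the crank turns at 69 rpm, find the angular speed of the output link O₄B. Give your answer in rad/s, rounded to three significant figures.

ω₂ = 7.226 rad/s (from 69 rpm).
Differentiating the loop-closure r₂e^{iθ₂}+r₃e^{iθ₃}=r₁+r₄e^{iθ₄} gives r₂ω₂e^{iθ₂}+r₃ω₃e^{iθ₃}=r₄ω₄e^{iθ₄}.
Eliminating the other unknown: ω₄ = r₂ω₂ sin(θ₂−θ₃) / [r₄ sin(θ₄−θ₃)].
Numerator sine = +0.83772; denominator sine = +0.82511.
Result = 0.0574·7.226·(+0.83772) / (0.1856·(+0.82511)) = +2.2688 rad/s; magnitude 2.2688 rad/s.

2.27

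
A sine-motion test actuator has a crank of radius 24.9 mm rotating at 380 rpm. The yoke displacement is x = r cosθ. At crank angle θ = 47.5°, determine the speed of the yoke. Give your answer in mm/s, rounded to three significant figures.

ω = 39.79 rad/s (from 380 rpm).
x = r cosθ ⇒ ẋ = −rω sinθ.
|v| = rω|sinθ| = 0.0249·39.79·|sin 47.5°| = 0.73054 m/s = 730.54 mm/s.

731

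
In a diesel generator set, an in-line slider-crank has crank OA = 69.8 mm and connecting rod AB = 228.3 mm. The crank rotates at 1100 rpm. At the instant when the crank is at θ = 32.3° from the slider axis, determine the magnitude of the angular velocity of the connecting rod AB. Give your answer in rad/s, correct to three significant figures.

ω = 115.2 rad/s (converted from 1100 rpm).
The rod makes angle φ with the slider axis where L sinφ = r sinθ; differentiating, L cosφ·φ̇ = r ω cosθ.
L cosφ = √(L² − r² sin²θ) = 0.22523 m.
|ω_rod| = r ω |cosθ| / √(L² − r² sin²θ) = 0.0698·115.2·0.84526/0.22523 = 30.174 rad/s.

30.2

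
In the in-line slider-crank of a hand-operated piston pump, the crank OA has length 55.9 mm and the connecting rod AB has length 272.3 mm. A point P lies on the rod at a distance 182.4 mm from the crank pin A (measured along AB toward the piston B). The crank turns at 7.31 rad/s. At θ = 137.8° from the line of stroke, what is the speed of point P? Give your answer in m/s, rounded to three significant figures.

0.266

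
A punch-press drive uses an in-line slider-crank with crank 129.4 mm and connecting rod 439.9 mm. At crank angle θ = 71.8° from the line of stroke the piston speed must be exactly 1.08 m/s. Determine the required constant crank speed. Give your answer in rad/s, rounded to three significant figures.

8.02

For an in-line slider-crank, |v_piston| = rω|sinθ|·[1 + r cosθ/√(L² − r² sin²θ)].
With r = 0.1294 m, L = 0.4399 m, θ = 71.8°: the bracketed kinematic factor |dx/dθ| = 0.13469 m.
ω = v/|dx/dθ| = 1.08/0.13469 = 8.0185 rad/s.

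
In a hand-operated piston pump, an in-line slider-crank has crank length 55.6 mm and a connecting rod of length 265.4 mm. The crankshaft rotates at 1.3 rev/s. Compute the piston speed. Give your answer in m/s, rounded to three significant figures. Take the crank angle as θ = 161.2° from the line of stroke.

0.117

ω = 2π·1.3 = 8.168 rad/s
For an in-line slider-crank, x = r cosθ + √(L² − r² sin²θ), so v = −rω sinθ·[1 + r cosθ/√(L² − r² sin²θ)].
With r = 0.0556 m, L = 0.2654 m, θ = 161.2°: √(L² − r² sin²θ) = 0.26479 m.
v = −0.0556·8.168·0.32227·[1 + 0.0556·-0.94665/0.26479] = -0.11726 m/s.
|v| = 0.11726 m/s.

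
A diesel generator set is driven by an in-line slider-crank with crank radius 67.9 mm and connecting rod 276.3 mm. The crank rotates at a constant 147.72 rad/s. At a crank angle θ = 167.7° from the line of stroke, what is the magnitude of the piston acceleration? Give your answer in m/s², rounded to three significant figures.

ω = 147.7 rad/s
x(θ) = r cosθ + √(L² − r² sin²θ); with ω constant, a = ω²·d²x/dθ².
d²x/dθ² = −r cosθ − r²(cos2θ)/√u − r⁴ sin²2θ/(4u^{3/2}),  u = L² − r² sin²θ = 0.0761325 m².
Substituting r = 0.0679 m, L = 0.2763 m, θ = 167.7°: d²x/dθ² = +0.051105 m.
a = ω²·d²x/dθ² = (147.7)²·(+0.051105) = +1115.2 m/s²;  |a| = 1115.2 m/s².

1120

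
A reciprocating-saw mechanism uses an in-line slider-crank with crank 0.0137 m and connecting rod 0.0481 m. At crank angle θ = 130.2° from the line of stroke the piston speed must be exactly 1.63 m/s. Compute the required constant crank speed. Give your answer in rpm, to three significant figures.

1830

For an in-line slider-crank, |v_piston| = rω|sinθ|·[1 + r cosθ/√(L² − r² sin²θ)].
With r = 0.0137 m, L = 0.0481 m, θ = 130.2°: the bracketed kinematic factor |dx/dθ| = 0.0084931 m.
ω = v/|dx/dθ| = 1.63/0.0084931 = 191.92 rad/s.
N = 60ω/(2π) = 1832.7 rpm.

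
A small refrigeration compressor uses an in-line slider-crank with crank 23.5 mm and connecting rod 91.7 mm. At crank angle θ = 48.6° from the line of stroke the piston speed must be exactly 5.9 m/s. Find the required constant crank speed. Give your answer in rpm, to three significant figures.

2730

For an in-line slider-crank, |v_piston| = rω|sinθ|·[1 + r cosθ/√(L² − r² sin²θ)].
With r = 0.0235 m, L = 0.0917 m, θ = 48.6°: the bracketed kinematic factor |dx/dθ| = 0.020672 m.
ω = v/|dx/dθ| = 5.9/0.020672 = 285.41 rad/s.
N = 60ω/(2π) = 2725.5 rpm.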